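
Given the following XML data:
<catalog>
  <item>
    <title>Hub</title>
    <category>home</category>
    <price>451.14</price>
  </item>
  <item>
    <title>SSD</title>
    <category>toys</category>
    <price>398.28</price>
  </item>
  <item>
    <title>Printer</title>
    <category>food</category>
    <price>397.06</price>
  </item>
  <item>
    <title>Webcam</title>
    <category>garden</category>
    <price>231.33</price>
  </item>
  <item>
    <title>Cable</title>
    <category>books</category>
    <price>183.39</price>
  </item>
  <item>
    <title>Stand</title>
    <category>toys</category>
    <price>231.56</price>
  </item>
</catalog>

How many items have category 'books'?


Scanning <item> elements for <category>books</category>:
  Item 5: Cable -> MATCH
Count: 1

ANSWER: 1


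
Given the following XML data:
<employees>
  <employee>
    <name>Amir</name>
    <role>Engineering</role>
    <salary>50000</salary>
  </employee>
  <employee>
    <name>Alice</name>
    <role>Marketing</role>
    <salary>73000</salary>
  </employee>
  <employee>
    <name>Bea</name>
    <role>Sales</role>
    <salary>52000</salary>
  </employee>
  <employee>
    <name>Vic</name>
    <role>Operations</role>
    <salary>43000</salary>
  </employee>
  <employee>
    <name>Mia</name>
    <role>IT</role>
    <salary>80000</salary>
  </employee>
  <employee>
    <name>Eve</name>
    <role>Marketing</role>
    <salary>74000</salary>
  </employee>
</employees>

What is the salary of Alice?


Searching for <employee> with <name>Alice</name>
Found at position 2
<salary>73000</salary>

ANSWER: 73000


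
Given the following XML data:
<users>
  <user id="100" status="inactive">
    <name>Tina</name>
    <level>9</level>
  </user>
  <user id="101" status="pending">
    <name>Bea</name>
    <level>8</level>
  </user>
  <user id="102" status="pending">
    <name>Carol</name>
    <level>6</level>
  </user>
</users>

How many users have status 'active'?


Counting users with status='active':
Count: 0

ANSWER: 0


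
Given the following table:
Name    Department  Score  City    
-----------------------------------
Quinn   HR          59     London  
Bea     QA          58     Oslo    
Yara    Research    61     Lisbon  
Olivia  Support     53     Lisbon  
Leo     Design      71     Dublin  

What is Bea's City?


Row 2: Bea
City = Oslo

ANSWER: Oslo


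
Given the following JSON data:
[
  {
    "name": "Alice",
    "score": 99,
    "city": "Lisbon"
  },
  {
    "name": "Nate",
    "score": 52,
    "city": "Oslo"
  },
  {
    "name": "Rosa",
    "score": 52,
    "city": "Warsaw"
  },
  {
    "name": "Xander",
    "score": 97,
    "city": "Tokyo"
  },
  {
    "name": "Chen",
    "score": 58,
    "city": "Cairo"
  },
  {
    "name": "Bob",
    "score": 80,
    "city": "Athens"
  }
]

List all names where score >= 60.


Filtering records where score >= 60:
  Alice (score=99) -> YES
  Nate (score=52) -> no
  Rosa (score=52) -> no
  Xander (score=97) -> YES
  Chen (score=58) -> no
  Bob (score=80) -> YES


ANSWER: Alice, Xander, Bob


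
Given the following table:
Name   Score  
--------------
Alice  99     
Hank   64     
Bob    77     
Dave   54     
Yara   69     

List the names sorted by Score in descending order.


Sorting by Score (descending):
  Alice: 99
  Bob: 77
  Yara: 69
  Hank: 64
  Dave: 54


ANSWER: Alice, Bob, Yara, Hank, Dave


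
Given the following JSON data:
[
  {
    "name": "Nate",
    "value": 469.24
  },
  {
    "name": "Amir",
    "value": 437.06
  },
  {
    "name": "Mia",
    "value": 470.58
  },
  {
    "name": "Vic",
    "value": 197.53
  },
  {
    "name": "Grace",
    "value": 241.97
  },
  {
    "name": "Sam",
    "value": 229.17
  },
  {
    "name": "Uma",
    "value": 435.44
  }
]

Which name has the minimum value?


Comparing values:
  Nate: 469.24
  Amir: 437.06
  Mia: 470.58
  Vic: 197.53
  Grace: 241.97
  Sam: 229.17
  Uma: 435.44
Minimum: Vic (197.53)

ANSWER: Vic


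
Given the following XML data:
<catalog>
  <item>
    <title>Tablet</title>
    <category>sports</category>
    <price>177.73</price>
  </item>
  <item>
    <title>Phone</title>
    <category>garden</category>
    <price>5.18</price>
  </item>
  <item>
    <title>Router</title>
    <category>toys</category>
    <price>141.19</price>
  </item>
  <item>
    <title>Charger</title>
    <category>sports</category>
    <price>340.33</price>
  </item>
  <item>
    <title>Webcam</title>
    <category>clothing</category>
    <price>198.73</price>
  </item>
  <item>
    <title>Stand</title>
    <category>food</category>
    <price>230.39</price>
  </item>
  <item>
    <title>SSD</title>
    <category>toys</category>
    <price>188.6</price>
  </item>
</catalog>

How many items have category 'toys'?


Scanning <item> elements for <category>toys</category>:
  Item 3: Router -> MATCH
  Item 7: SSD -> MATCH
Count: 2

ANSWER: 2


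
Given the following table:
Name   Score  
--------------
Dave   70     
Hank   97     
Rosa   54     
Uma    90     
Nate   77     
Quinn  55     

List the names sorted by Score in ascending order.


Sorting by Score (ascending):
  Rosa: 54
  Quinn: 55
  Dave: 70
  Nate: 77
  Uma: 90
  Hank: 97


ANSWER: Rosa, Quinn, Dave, Nate, Uma, Hank


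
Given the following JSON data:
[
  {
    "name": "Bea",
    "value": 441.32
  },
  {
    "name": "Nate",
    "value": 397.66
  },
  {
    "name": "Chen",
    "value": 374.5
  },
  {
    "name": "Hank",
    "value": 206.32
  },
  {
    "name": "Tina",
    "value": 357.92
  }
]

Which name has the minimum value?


Comparing values:
  Bea: 441.32
  Nate: 397.66
  Chen: 374.5
  Hank: 206.32
  Tina: 357.92
Minimum: Hank (206.32)

ANSWER: Hank


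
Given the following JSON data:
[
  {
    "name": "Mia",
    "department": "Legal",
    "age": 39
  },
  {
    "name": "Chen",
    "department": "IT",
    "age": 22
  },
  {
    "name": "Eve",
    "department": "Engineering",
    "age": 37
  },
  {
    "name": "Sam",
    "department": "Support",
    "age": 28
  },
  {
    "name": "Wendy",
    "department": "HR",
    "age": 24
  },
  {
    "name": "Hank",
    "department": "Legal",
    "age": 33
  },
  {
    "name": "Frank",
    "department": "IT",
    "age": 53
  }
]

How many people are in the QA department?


Scanning records for department = QA
  No matches found
Count: 0

ANSWER: 0


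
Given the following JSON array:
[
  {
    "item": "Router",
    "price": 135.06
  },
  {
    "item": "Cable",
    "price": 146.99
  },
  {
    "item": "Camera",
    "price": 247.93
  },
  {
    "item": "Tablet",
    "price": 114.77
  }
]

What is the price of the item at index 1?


Array index 1 -> Cable
price = 146.99

ANSWER: 146.99


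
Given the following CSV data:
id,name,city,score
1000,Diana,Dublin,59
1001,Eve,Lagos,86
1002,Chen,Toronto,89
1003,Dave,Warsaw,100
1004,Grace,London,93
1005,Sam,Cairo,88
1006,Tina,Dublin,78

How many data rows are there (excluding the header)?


Counting rows (excluding header):
Header: id,name,city,score
Data rows: 7

ANSWER: 7


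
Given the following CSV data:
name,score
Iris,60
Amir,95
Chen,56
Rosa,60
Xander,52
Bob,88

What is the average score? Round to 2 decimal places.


Scores: 60, 95, 56, 60, 52, 88
Sum = 411
Count = 6
Average = 411 / 6 = 68.50

ANSWER: 68.50


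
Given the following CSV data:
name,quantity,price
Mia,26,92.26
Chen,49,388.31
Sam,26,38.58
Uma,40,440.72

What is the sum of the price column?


Values in 'price' column:
  Row 1: 92.26
  Row 2: 388.31
  Row 3: 38.58
  Row 4: 440.72
Sum = 92.26 + 388.31 + 38.58 + 440.72 = 959.87

ANSWER: 959.87


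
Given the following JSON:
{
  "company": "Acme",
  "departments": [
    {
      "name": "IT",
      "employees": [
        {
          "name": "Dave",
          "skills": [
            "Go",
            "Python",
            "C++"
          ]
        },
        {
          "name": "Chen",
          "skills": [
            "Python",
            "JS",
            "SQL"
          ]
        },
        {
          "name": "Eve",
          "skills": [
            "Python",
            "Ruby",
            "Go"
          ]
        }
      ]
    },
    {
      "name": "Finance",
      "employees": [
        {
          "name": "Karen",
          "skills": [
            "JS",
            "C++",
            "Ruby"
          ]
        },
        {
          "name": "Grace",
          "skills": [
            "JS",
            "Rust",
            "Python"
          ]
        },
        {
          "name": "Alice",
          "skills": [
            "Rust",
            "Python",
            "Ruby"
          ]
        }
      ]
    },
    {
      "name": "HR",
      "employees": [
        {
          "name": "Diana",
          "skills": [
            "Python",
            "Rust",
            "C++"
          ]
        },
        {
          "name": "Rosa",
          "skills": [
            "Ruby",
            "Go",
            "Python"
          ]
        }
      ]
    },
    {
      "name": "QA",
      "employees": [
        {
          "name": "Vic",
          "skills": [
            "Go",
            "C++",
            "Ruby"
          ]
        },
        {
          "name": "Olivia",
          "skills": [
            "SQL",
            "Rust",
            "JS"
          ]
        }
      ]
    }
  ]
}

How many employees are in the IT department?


Path: departments[0].employees
Count: 3

ANSWER: 3


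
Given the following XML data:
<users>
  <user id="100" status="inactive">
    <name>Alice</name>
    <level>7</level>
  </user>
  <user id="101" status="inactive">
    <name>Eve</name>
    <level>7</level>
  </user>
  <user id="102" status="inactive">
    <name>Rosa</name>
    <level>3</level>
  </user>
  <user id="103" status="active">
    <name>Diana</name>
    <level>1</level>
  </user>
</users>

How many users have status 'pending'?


Counting users with status='pending':
Count: 0

ANSWER: 0


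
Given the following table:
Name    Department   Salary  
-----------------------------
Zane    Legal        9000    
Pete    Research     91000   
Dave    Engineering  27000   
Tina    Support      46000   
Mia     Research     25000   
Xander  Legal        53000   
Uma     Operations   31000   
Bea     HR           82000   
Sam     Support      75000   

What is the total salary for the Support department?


Support department members:
  Tina: 46000
  Sam: 75000
Total = 46000 + 75000 = 121000

ANSWER: 121000


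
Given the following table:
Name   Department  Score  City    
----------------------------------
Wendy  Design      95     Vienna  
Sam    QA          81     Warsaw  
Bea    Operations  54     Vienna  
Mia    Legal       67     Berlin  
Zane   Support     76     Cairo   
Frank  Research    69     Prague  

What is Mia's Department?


Row 4: Mia
Department = Legal

ANSWER: Legal


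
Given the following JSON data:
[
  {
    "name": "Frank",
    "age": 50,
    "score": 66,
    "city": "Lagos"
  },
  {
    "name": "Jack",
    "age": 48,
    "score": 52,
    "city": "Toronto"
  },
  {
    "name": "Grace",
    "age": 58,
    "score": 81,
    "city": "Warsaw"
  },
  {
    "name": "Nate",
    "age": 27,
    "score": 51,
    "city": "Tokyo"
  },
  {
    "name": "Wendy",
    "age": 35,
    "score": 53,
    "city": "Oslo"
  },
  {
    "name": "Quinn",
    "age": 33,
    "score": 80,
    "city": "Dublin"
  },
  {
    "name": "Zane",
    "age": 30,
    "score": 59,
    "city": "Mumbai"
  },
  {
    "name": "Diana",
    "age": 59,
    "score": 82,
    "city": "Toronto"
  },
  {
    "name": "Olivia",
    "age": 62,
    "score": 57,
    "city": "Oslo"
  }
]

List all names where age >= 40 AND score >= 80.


Checking both conditions:
  Frank (age=50, score=66) -> no
  Jack (age=48, score=52) -> no
  Grace (age=58, score=81) -> YES
  Nate (age=27, score=51) -> no
  Wendy (age=35, score=53) -> no
  Quinn (age=33, score=80) -> no
  Zane (age=30, score=59) -> no
  Diana (age=59, score=82) -> YES
  Olivia (age=62, score=57) -> no


ANSWER: Grace, Diana


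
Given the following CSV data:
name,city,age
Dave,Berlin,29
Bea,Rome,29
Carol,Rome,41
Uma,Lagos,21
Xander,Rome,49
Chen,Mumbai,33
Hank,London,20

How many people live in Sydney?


Scanning city column for 'Sydney':
Total matches: 0

ANSWER: 0


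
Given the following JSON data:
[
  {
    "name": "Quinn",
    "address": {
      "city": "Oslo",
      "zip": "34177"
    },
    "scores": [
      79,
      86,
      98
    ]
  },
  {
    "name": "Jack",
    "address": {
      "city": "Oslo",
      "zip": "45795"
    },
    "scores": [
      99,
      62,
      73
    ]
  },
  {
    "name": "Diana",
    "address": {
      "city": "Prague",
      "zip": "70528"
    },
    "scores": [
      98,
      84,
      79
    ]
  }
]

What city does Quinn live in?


Path: records[0].address.city
Value: Oslo

ANSWER: Oslo


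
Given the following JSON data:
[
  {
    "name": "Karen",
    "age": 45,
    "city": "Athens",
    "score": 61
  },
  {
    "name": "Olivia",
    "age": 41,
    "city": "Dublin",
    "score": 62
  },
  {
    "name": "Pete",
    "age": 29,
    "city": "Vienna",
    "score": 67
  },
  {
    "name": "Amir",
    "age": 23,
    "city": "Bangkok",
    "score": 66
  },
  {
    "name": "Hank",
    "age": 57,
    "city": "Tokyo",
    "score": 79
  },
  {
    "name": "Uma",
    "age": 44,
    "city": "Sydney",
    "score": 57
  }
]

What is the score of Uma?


Looking up record where name = Uma
Record index: 5
Field 'score' = 57

ANSWER: 57


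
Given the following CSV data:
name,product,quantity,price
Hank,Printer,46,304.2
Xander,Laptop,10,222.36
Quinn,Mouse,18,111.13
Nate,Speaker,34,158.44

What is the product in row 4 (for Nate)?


Row 4: Nate
Column 'product' = Speaker

ANSWER: Speaker


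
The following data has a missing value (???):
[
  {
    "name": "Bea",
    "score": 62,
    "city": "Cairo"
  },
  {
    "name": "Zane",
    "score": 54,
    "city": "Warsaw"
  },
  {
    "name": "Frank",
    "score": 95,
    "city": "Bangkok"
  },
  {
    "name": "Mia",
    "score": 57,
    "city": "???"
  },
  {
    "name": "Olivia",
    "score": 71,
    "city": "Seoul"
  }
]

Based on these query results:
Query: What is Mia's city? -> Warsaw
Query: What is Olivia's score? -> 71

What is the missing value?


The missing value is Mia's city
From query: Mia's city = Warsaw

ANSWER: Warsaw


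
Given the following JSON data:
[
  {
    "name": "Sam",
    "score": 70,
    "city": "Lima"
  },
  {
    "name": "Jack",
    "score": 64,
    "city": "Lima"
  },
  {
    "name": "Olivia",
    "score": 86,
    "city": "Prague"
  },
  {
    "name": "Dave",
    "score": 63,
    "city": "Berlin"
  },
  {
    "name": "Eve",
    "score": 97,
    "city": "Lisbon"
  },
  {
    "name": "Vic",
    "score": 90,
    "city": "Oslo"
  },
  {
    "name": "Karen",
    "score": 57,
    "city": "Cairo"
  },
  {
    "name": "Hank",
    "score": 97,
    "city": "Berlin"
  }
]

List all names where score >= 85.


Filtering records where score >= 85:
  Sam (score=70) -> no
  Jack (score=64) -> no
  Olivia (score=86) -> YES
  Dave (score=63) -> no
  Eve (score=97) -> YES
  Vic (score=90) -> YES
  Karen (score=57) -> no
  Hank (score=97) -> YES


ANSWER: Olivia, Eve, Vic, Hank


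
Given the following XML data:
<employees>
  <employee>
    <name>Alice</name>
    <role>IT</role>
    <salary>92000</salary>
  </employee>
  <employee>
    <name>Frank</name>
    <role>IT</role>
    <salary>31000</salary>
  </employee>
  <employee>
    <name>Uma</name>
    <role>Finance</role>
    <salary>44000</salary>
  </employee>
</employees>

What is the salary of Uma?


Searching for <employee> with <name>Uma</name>
Found at position 3
<salary>44000</salary>

ANSWER: 44000


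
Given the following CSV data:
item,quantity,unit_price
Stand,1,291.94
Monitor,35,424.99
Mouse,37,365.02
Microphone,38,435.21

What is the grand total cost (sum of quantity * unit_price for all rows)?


Computing row totals:
  Stand: 1 * 291.94 = 291.94
  Monitor: 35 * 424.99 = 14874.65
  Mouse: 37 * 365.02 = 13505.74
  Microphone: 38 * 435.21 = 16537.98
Grand total = 291.94 + 14874.65 + 13505.74 + 16537.98 = 45210.31

ANSWER: 45210.31


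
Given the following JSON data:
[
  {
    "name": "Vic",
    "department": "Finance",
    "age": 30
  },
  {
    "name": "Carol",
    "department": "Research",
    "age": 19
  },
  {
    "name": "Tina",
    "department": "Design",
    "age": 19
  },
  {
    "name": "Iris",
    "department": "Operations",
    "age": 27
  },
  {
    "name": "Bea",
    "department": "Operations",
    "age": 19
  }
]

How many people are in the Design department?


Scanning records for department = Design
  Record 2: Tina
Count: 1

ANSWER: 1


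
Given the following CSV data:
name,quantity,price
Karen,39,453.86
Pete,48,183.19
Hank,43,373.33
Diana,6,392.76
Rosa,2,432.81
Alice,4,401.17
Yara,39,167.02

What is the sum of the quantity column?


Values in 'quantity' column:
  Row 1: 39
  Row 2: 48
  Row 3: 43
  Row 4: 6
  Row 5: 2
  Row 6: 4
  Row 7: 39
Sum = 39 + 48 + 43 + 6 + 2 + 4 + 39 = 181

ANSWER: 181


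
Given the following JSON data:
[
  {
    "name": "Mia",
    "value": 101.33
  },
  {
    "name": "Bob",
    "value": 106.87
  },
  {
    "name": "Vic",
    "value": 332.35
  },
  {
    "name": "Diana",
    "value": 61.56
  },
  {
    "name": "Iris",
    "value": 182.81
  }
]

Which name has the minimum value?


Comparing values:
  Mia: 101.33
  Bob: 106.87
  Vic: 332.35
  Diana: 61.56
  Iris: 182.81
Minimum: Diana (61.56)

ANSWER: Diana


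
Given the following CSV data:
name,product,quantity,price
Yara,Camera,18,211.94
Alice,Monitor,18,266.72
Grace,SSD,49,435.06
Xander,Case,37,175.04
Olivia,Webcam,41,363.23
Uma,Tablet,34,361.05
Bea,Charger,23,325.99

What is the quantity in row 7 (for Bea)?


Row 7: Bea
Column 'quantity' = 23

ANSWER: 23


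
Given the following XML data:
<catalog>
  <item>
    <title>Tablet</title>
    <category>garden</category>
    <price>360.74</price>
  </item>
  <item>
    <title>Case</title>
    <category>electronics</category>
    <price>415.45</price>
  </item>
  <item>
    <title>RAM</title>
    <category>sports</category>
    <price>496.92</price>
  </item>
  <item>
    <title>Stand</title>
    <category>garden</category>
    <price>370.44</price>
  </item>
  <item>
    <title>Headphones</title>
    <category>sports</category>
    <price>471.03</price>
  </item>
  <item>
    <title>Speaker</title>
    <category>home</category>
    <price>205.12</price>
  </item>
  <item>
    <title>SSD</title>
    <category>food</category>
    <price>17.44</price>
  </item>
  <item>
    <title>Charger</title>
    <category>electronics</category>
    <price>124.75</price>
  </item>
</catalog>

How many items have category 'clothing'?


Scanning <item> elements for <category>clothing</category>:
Count: 0

ANSWER: 0


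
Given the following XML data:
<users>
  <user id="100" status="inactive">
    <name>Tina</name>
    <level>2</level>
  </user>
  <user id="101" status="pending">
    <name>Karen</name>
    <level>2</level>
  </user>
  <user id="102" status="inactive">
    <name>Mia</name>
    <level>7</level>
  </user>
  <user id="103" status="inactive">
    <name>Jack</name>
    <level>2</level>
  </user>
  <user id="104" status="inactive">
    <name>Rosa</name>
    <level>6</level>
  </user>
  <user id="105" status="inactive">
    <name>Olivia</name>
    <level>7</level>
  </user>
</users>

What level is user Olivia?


Finding user: Olivia
<level>7</level>

ANSWER: 7


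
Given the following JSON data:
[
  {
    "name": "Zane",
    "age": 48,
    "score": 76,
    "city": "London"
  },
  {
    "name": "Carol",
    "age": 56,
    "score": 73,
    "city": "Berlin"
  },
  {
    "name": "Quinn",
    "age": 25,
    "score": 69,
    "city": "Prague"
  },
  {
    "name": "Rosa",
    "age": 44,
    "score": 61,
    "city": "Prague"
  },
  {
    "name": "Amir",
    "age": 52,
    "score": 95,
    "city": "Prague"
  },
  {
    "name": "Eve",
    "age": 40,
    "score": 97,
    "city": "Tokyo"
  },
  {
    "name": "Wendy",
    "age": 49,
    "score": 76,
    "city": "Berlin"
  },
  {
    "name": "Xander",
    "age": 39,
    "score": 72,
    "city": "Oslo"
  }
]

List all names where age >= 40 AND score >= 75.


Checking both conditions:
  Zane (age=48, score=76) -> YES
  Carol (age=56, score=73) -> no
  Quinn (age=25, score=69) -> no
  Rosa (age=44, score=61) -> no
  Amir (age=52, score=95) -> YES
  Eve (age=40, score=97) -> YES
  Wendy (age=49, score=76) -> YES
  Xander (age=39, score=72) -> no


ANSWER: Zane, Amir, Eve, Wendy


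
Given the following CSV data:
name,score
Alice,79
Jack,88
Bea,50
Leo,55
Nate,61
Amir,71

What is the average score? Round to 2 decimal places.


Scores: 79, 88, 50, 55, 61, 71
Sum = 404
Count = 6
Average = 404 / 6 = 67.33

ANSWER: 67.33


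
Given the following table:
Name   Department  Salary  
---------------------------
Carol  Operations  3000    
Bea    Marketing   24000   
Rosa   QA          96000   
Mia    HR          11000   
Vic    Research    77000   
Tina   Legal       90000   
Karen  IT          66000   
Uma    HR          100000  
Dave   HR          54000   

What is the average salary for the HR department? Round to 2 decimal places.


HR department members:
  Mia: 11000
  Uma: 100000
  Dave: 54000
Sum = 165000
Count = 3
Average = 165000 / 3 = 55000.00

ANSWER: 55000.00


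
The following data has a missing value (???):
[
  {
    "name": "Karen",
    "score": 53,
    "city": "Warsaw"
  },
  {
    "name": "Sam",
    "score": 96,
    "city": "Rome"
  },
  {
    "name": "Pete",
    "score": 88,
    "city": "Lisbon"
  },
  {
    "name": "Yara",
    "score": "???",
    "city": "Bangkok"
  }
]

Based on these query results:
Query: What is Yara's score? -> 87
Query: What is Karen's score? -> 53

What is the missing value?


The missing value is Yara's score
From query: Yara's score = 87

ANSWER: 87


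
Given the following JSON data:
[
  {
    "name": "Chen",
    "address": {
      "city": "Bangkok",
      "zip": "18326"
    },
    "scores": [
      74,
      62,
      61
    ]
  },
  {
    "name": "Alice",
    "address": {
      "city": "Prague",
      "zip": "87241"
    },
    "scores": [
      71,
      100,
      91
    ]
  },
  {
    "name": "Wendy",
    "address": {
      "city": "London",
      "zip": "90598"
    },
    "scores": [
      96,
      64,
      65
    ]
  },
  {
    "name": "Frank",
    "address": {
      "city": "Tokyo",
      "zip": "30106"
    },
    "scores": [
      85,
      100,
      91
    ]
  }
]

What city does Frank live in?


Path: records[3].address.city
Value: Tokyo

ANSWER: Tokyo


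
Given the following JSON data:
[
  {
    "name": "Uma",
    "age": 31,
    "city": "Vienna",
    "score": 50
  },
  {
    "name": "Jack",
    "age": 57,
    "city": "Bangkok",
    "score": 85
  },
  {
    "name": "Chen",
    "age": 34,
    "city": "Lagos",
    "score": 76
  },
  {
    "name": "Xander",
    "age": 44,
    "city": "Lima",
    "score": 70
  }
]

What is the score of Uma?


Looking up record where name = Uma
Record index: 0
Field 'score' = 50

ANSWER: 50


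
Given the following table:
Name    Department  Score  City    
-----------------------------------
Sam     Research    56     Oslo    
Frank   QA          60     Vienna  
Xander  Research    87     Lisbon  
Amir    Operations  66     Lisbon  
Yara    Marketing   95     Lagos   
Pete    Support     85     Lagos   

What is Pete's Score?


Row 6: Pete
Score = 85

ANSWER: 85


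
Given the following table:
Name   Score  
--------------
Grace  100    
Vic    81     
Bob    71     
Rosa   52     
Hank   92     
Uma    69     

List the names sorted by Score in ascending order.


Sorting by Score (ascending):
  Rosa: 52
  Uma: 69
  Bob: 71
  Vic: 81
  Hank: 92
  Grace: 100


ANSWER: Rosa, Uma, Bob, Vic, Hank, Grace


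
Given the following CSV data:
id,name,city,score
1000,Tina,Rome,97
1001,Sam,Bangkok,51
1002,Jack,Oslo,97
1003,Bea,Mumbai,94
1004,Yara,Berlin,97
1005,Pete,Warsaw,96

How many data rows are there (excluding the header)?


Counting rows (excluding header):
Header: id,name,city,score
Data rows: 6

ANSWER: 6


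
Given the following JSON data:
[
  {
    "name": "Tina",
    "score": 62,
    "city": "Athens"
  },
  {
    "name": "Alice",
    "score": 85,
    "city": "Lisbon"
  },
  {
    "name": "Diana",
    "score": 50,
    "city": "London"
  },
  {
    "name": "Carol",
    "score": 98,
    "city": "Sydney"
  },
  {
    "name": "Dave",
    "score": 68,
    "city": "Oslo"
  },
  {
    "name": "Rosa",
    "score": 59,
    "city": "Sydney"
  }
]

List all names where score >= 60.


Filtering records where score >= 60:
  Tina (score=62) -> YES
  Alice (score=85) -> YES
  Diana (score=50) -> no
  Carol (score=98) -> YES
  Dave (score=68) -> YES
  Rosa (score=59) -> no


ANSWER: Tina, Alice, Carol, Dave


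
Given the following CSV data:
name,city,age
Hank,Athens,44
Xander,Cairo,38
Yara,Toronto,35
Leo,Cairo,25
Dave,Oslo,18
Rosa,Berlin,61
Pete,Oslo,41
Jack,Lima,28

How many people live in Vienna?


Scanning city column for 'Vienna':
Total matches: 0

ANSWER: 0


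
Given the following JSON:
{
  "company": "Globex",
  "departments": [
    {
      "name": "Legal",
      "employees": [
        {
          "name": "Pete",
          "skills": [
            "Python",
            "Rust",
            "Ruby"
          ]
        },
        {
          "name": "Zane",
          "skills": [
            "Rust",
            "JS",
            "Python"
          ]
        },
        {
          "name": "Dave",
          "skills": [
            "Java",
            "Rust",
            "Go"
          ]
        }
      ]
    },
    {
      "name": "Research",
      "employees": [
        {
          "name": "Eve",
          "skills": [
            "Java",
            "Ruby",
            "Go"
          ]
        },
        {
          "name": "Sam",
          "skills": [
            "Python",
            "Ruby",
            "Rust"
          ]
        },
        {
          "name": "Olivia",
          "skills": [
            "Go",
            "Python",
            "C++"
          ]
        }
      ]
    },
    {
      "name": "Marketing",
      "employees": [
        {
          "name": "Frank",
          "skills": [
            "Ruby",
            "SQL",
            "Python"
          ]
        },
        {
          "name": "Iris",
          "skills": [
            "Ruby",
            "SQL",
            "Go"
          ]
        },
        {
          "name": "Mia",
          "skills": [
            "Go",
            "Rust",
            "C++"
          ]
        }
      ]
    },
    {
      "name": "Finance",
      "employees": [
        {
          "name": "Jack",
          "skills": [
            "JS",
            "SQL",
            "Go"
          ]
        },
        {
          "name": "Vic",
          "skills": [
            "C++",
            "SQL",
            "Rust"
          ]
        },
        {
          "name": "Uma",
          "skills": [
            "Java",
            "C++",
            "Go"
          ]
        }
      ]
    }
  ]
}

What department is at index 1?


Path: departments[1].name
Value: Research

ANSWER: Research


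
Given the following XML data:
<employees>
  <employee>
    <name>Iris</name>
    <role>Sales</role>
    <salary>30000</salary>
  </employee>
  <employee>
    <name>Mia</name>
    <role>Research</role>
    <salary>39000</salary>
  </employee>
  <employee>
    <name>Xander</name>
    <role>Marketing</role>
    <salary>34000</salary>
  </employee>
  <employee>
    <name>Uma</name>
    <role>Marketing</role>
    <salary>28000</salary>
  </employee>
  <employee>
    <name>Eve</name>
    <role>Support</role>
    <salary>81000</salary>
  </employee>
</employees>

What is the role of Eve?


Searching for <employee> with <name>Eve</name>
Found at position 5
<role>Support</role>

ANSWER: Support


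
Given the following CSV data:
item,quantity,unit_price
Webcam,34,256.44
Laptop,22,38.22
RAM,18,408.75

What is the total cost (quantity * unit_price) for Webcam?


Row: Webcam
quantity = 34
unit_price = 256.44
total = 34 * 256.44 = 8718.96

ANSWER: 8718.96


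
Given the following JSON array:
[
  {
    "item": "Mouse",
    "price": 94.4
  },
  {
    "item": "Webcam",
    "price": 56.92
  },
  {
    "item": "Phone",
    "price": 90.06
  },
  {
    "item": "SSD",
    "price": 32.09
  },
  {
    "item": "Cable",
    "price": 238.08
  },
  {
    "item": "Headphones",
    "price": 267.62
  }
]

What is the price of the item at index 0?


Array index 0 -> Mouse
price = 94.4

ANSWER: 94.4


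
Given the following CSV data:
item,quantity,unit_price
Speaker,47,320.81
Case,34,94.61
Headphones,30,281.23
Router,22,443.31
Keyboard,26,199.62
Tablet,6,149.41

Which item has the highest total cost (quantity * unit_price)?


Computing row totals:
  Speaker: 15078.07
  Case: 3216.74
  Headphones: 8436.9
  Router: 9752.82
  Keyboard: 5190.12
  Tablet: 896.46
Maximum: Speaker (15078.07)

ANSWER: Speaker


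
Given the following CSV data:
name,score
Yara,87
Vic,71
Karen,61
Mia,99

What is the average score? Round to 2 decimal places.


Scores: 87, 71, 61, 99
Sum = 318
Count = 4
Average = 318 / 4 = 79.50

ANSWER: 79.50


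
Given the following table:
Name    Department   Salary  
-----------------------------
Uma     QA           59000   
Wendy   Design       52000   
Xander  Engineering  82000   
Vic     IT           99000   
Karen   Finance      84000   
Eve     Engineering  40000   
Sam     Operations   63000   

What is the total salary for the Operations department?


Operations department members:
  Sam: 63000
Total = 63000 = 63000

ANSWER: 63000


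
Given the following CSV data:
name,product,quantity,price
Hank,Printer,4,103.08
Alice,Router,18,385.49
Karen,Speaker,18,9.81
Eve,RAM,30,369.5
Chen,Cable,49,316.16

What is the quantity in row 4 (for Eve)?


Row 4: Eve
Column 'quantity' = 30

ANSWER: 30


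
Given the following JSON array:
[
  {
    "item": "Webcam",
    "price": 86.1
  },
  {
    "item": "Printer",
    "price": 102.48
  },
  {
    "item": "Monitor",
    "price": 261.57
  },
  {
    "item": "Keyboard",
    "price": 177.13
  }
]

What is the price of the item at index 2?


Array index 2 -> Monitor
price = 261.57

ANSWER: 261.57


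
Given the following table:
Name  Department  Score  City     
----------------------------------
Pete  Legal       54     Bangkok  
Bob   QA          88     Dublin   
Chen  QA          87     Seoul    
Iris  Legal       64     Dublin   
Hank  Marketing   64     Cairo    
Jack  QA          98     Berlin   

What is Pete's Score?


Row 1: Pete
Score = 54

ANSWER: 54


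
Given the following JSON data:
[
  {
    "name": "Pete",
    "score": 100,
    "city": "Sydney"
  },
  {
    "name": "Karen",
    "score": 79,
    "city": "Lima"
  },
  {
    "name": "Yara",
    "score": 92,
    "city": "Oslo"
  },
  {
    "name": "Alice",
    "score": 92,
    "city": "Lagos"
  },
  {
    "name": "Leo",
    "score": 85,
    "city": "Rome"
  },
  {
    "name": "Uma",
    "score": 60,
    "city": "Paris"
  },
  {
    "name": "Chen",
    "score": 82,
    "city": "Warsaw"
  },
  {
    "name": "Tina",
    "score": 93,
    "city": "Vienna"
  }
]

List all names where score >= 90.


Filtering records where score >= 90:
  Pete (score=100) -> YES
  Karen (score=79) -> no
  Yara (score=92) -> YES
  Alice (score=92) -> YES
  Leo (score=85) -> no
  Uma (score=60) -> no
  Chen (score=82) -> no
  Tina (score=93) -> YES


ANSWER: Pete, Yara, Alice, Tina


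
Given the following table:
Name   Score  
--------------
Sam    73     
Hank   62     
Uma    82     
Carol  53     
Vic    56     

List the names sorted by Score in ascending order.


Sorting by Score (ascending):
  Carol: 53
  Vic: 56
  Hank: 62
  Sam: 73
  Uma: 82


ANSWER: Carol, Vic, Hank, Sam, Uma


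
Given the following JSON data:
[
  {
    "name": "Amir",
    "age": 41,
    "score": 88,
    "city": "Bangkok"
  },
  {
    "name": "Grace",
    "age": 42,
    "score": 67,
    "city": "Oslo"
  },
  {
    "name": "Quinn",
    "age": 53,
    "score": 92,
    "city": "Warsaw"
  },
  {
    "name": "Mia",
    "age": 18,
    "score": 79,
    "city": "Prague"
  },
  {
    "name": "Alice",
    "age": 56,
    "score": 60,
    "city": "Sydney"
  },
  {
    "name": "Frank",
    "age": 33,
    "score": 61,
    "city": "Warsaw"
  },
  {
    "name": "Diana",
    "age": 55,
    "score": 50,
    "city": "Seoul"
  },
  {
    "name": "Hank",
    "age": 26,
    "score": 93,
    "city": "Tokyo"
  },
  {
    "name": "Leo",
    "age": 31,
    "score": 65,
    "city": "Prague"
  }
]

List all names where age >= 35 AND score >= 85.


Checking both conditions:
  Amir (age=41, score=88) -> YES
  Grace (age=42, score=67) -> no
  Quinn (age=53, score=92) -> YES
  Mia (age=18, score=79) -> no
  Alice (age=56, score=60) -> no
  Frank (age=33, score=61) -> no
  Diana (age=55, score=50) -> no
  Hank (age=26, score=93) -> no
  Leo (age=31, score=65) -> no


ANSWER: Amir, Quinn


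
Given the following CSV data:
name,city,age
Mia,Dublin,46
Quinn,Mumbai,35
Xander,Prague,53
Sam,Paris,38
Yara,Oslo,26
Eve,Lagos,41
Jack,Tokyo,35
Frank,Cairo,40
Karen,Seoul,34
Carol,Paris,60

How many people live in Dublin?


Scanning city column for 'Dublin':
  Row 1: Mia -> MATCH
Total matches: 1

ANSWER: 1


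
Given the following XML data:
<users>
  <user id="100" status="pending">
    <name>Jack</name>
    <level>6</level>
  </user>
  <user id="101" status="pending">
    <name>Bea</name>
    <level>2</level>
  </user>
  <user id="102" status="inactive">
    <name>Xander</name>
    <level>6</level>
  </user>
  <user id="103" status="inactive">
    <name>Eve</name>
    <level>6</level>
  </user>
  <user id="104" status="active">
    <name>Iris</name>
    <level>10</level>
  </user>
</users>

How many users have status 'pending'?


Counting users with status='pending':
  Jack (id=100) -> MATCH
  Bea (id=101) -> MATCH
Count: 2

ANSWER: 2


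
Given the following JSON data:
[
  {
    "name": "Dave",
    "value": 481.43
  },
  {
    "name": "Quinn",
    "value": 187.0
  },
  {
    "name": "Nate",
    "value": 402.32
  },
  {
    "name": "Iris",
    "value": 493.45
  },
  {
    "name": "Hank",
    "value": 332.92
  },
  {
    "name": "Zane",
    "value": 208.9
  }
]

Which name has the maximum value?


Comparing values:
  Dave: 481.43
  Quinn: 187.0
  Nate: 402.32
  Iris: 493.45
  Hank: 332.92
  Zane: 208.9
Maximum: Iris (493.45)

ANSWER: Iris


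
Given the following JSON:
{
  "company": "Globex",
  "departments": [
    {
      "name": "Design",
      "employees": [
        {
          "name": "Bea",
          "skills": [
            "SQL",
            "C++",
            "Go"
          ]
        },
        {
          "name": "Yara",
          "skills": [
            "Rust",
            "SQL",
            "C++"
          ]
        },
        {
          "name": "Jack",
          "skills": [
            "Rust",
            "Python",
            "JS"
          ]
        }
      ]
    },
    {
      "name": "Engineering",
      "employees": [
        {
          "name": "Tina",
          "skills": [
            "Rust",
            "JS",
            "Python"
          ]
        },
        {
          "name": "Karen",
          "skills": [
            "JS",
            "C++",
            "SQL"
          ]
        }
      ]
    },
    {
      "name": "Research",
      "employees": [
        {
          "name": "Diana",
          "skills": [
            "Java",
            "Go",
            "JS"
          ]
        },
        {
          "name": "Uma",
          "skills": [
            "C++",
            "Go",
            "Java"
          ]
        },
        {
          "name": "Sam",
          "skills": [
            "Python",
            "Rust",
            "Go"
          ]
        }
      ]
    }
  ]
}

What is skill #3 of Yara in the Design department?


Path: departments[0].employees[1].skills[2]
Value: C++

ANSWER: C++


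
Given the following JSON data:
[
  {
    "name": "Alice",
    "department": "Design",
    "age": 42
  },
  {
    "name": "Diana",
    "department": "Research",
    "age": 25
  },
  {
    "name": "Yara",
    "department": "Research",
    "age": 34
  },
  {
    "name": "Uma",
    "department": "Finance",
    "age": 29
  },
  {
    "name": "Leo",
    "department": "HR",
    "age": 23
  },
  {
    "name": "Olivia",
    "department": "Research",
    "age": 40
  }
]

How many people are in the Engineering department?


Scanning records for department = Engineering
  No matches found
Count: 0

ANSWER: 0


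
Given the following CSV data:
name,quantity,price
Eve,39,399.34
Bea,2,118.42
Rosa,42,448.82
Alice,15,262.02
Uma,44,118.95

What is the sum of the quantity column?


Values in 'quantity' column:
  Row 1: 39
  Row 2: 2
  Row 3: 42
  Row 4: 15
  Row 5: 44
Sum = 39 + 2 + 42 + 15 + 44 = 142

ANSWER: 142


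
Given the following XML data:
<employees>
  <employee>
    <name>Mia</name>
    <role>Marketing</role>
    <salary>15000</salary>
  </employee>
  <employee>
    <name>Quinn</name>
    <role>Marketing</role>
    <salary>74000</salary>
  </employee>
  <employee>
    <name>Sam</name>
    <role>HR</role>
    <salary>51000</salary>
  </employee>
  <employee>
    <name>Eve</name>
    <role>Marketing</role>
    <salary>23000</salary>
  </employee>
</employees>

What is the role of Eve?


Searching for <employee> with <name>Eve</name>
Found at position 4
<role>Marketing</role>

ANSWER: Marketing


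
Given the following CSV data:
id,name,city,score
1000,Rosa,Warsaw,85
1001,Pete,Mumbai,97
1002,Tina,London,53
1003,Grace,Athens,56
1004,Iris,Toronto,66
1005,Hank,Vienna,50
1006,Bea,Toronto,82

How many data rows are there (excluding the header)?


Counting rows (excluding header):
Header: id,name,city,score
Data rows: 7

ANSWER: 7


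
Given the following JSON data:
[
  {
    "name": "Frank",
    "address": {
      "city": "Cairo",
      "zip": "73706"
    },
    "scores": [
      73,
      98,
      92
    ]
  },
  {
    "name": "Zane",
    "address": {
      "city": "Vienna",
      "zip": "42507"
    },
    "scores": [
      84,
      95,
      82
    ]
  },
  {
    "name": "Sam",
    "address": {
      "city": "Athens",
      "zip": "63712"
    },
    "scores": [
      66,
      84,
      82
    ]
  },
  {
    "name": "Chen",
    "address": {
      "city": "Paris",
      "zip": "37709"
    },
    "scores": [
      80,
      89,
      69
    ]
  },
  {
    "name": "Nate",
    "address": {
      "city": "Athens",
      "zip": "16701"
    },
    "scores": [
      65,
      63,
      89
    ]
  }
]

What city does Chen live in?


Path: records[3].address.city
Value: Paris

ANSWER: Paris


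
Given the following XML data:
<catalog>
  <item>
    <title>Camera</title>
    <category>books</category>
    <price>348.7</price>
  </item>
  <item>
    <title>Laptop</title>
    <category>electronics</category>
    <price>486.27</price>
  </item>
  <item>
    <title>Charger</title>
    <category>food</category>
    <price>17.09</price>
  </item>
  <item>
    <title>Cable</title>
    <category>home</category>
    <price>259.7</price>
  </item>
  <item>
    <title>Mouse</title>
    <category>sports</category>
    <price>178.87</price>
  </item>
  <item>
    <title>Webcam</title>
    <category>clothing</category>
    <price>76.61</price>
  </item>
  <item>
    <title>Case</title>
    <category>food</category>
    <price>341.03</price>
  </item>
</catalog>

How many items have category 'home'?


Scanning <item> elements for <category>home</category>:
  Item 4: Cable -> MATCH
Count: 1

ANSWER: 1


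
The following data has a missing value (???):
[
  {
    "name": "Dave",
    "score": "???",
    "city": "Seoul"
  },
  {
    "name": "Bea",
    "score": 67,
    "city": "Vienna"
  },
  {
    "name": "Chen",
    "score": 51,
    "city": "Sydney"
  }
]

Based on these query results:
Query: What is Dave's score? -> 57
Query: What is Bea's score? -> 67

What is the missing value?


The missing value is Dave's score
From query: Dave's score = 57

ANSWER: 57


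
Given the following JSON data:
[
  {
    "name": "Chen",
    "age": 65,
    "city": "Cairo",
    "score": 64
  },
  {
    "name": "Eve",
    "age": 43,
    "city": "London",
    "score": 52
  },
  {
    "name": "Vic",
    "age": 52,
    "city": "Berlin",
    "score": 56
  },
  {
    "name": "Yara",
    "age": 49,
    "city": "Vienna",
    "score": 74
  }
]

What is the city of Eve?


Looking up record where name = Eve
Record index: 1
Field 'city' = London

ANSWER: London
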